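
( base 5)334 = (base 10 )94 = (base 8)136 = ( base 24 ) 3M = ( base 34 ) 2Q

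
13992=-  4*( - 3498 ) 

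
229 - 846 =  - 617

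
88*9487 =834856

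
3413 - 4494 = - 1081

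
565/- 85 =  - 7 + 6/17 = - 6.65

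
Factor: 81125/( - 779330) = -2^( - 1 )*5^2*11^1*59^1*77933^ ( - 1 ) = - 16225/155866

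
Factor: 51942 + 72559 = 124501= 13^1  *61^1*157^1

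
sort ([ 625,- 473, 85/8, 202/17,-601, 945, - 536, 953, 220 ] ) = [  -  601, - 536, - 473 , 85/8,202/17, 220, 625,945, 953] 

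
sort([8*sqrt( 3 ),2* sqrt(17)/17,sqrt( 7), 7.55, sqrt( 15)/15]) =[ sqrt(15)/15,2*sqrt(17) /17,sqrt (7),7.55,8 * sqrt ( 3 )]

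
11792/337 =11792/337 = 34.99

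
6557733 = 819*8007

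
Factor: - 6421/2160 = -2^( - 4)*3^( - 3)*5^( - 1)*6421^1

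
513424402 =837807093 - 324382691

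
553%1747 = 553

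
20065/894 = 20065/894 = 22.44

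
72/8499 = 24/2833 = 0.01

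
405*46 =18630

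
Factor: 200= 2^3*5^2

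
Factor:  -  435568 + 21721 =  - 3^2*7^1*6569^1 = - 413847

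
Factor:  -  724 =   -  2^2*181^1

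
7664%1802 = 456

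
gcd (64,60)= 4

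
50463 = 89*567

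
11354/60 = 5677/30=   189.23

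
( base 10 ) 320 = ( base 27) BN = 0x140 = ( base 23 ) dl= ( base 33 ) 9n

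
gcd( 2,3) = 1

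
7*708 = 4956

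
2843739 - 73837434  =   - 70993695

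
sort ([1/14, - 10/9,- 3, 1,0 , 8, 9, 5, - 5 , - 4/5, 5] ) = [-5, - 3,  -  10/9, - 4/5, 0 , 1/14,1, 5,  5,8 , 9 ] 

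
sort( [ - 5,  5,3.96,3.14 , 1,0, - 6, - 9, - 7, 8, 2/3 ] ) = [-9, - 7, - 6, - 5,0,2/3, 1, 3.14, 3.96, 5, 8 ]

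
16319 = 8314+8005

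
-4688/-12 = 1172/3 = 390.67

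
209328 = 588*356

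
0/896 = 0 = 0.00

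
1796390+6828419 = 8624809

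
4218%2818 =1400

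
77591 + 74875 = 152466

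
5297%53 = 50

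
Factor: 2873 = 13^2*17^1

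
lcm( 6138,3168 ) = 98208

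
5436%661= 148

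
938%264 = 146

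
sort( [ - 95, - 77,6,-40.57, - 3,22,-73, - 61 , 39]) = [ - 95, - 77  , - 73, - 61, - 40.57, - 3,6,22,39 ]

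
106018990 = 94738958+11280032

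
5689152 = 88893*64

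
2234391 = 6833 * 327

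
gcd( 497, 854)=7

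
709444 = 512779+196665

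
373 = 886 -513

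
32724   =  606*54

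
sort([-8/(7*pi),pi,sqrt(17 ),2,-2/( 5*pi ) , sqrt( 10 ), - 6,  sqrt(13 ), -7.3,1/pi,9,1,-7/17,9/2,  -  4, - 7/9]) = [ - 7.3,-6, - 4, - 7/9,  -  7/17, - 8/( 7*pi), - 2/(5*pi ), 1/pi, 1, 2,pi , sqrt(10),  sqrt(13 ), sqrt( 17),9/2, 9]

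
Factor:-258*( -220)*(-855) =-48529800 = - 2^3* 3^3*5^2*11^1 * 19^1*43^1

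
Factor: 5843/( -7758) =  - 2^( - 1 )*3^( - 2)*431^( - 1)*5843^1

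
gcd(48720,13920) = 6960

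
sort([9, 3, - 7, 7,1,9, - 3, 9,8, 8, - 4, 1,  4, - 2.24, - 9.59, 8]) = [ - 9.59, - 7, - 4, - 3, - 2.24, 1,1, 3, 4,7, 8 , 8,8, 9,  9, 9]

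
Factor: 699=3^1*233^1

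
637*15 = 9555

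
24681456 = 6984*3534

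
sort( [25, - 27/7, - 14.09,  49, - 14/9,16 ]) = [  -  14.09 , - 27/7, - 14/9, 16, 25, 49] 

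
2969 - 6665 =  - 3696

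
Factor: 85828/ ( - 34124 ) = -21457/8531 = - 19^( - 1)*43^1 * 449^(-1)*499^1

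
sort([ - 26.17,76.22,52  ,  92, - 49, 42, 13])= [ - 49,-26.17,13,42,52,76.22,92] 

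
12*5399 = 64788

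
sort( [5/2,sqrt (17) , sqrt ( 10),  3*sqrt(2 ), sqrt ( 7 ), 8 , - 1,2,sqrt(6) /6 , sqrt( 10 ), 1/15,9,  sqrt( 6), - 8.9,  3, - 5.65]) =[ - 8.9, - 5.65, - 1,1/15,sqrt(6) /6, 2,sqrt( 6),5/2,sqrt (7),3,sqrt (10),sqrt( 10), sqrt( 17),3*sqrt (2),  8, 9] 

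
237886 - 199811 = 38075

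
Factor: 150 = 2^1*3^1*5^2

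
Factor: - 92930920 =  - 2^3*5^1 * 2323273^1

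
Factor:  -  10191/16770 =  - 2^( - 1 )*5^ ( - 1)*13^(-1 )* 79^1 = - 79/130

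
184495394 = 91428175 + 93067219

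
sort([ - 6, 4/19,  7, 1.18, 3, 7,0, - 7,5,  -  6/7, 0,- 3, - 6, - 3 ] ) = [ - 7, - 6, - 6, - 3, - 3, - 6/7,0,  0,4/19,1.18,  3 , 5,7, 7]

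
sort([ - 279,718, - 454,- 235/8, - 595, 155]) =[-595, - 454,-279,  -  235/8, 155, 718]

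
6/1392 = 1/232= 0.00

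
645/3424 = 645/3424 = 0.19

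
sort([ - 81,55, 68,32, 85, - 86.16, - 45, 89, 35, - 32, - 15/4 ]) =[ - 86.16,-81, - 45, - 32,-15/4 , 32 , 35,55, 68, 85,89]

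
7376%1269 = 1031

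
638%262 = 114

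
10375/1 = 10375 = 10375.00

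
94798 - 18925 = 75873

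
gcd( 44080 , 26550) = 10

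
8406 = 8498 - 92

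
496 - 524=-28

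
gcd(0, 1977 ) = 1977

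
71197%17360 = 1757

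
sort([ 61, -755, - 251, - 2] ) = [ - 755, - 251, - 2 , 61]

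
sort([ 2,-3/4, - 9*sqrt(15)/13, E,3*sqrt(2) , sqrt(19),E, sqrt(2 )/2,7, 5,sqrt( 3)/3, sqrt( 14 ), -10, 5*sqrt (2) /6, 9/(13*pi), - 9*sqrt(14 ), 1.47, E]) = [ - 9*sqrt(14 ), - 10, - 9 *sqrt (15)/13, - 3/4,9/(13 * pi), sqrt(3 )/3,  sqrt( 2)/2,5*sqrt( 2) /6, 1.47,2,E, E,E, sqrt (14),3*sqrt( 2), sqrt(19 ),  5,7 ] 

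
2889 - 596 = 2293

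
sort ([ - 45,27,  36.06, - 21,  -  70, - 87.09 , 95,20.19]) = [ - 87.09 , - 70, - 45,-21, 20.19, 27,  36.06,95] 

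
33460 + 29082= 62542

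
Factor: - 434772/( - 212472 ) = 2^(-1)*227^( - 1)*929^1 = 929/454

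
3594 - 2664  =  930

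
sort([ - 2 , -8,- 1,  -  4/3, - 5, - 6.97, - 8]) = [ - 8, - 8, -6.97, - 5, - 2, - 4/3, - 1]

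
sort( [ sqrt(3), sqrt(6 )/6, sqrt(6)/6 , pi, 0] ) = [0 , sqrt ( 6)/6,sqrt(6)/6, sqrt(3),  pi ] 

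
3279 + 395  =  3674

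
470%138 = 56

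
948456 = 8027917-7079461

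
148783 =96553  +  52230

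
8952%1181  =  685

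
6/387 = 2/129  =  0.02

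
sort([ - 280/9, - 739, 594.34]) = [  -  739, - 280/9,594.34]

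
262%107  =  48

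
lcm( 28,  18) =252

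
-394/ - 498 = 197/249= 0.79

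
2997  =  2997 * 1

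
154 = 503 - 349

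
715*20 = 14300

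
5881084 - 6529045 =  - 647961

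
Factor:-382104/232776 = -87/53 = - 3^1*29^1*53^( -1)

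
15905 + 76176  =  92081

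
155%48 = 11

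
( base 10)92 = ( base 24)3K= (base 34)2O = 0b1011100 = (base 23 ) 40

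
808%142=98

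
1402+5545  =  6947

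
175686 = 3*58562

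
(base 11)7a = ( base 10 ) 87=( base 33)2L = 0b1010111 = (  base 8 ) 127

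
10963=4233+6730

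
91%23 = 22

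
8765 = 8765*1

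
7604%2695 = 2214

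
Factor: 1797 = 3^1*599^1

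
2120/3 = 706 + 2/3 = 706.67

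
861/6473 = 861/6473 = 0.13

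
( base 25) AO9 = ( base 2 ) 1101011001011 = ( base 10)6859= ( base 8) 15313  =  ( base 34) 5vp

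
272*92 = 25024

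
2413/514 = 2413/514= 4.69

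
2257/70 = 2257/70 = 32.24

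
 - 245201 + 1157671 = 912470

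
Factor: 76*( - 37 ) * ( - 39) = 109668 = 2^2*3^1*13^1*19^1*37^1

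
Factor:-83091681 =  - 3^2 *109^1*84701^1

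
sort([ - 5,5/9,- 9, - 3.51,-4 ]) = [ - 9, - 5, - 4, - 3.51,  5/9] 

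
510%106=86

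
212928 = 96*2218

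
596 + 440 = 1036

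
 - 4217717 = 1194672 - 5412389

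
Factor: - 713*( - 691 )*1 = 492683  =  23^1*31^1*691^1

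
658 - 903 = -245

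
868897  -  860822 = 8075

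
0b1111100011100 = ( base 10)7964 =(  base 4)1330130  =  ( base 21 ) I15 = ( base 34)6u8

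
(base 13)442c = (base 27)D0P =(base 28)C3A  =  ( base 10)9502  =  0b10010100011110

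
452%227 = 225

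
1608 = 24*67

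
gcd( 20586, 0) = 20586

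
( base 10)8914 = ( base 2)10001011010010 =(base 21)k4a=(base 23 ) gjd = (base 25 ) e6e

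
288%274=14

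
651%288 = 75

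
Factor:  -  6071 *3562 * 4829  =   - 104426651758 = - 2^1 * 11^1*13^2*137^1*439^1 *467^1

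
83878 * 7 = 587146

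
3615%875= 115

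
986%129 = 83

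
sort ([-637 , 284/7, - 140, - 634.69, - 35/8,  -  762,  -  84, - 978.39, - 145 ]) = [ - 978.39,-762, - 637, - 634.69, - 145, - 140, - 84,-35/8,284/7 ] 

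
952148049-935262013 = 16886036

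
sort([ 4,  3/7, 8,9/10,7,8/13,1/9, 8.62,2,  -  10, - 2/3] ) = [ - 10, - 2/3,1/9,3/7, 8/13,  9/10,2,4,7, 8, 8.62]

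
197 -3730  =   - 3533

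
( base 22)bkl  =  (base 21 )d2a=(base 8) 13231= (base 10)5785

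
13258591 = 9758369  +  3500222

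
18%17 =1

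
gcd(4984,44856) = 4984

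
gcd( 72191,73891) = 1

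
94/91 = 1  +  3/91 = 1.03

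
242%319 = 242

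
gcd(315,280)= 35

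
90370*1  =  90370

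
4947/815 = 6 + 57/815=6.07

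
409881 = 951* 431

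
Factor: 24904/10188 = 22/9 =2^1*3^ (  -  2)*11^1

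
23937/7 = 23937/7 = 3419.57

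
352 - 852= - 500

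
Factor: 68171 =68171^1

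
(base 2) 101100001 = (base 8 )541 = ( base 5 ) 2403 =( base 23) F8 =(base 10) 353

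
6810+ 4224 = 11034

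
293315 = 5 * 58663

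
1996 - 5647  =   - 3651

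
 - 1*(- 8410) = 8410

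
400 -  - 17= 417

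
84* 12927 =1085868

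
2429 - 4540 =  - 2111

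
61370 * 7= 429590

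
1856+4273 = 6129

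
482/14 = 241/7 = 34.43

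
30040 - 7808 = 22232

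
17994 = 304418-286424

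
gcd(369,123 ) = 123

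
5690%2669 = 352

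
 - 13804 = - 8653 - 5151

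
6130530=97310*63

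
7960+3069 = 11029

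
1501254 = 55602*27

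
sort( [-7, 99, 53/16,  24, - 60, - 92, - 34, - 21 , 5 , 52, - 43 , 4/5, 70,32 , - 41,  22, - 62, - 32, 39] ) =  [ - 92, - 62, - 60, - 43,  -  41 , - 34, - 32, - 21  , - 7,4/5, 53/16, 5,22 , 24, 32, 39, 52 , 70,99]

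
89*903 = 80367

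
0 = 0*7710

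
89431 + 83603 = 173034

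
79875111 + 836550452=916425563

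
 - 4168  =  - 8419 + 4251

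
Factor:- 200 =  - 2^3*5^2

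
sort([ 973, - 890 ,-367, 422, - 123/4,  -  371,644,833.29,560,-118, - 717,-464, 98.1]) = [-890,  -  717,-464,-371,- 367, - 118, - 123/4,98.1,422,560,644,833.29, 973 ] 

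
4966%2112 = 742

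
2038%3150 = 2038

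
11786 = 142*83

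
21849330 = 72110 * 303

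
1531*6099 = 9337569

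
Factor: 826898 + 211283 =701^1* 1481^1 = 1038181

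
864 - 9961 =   -  9097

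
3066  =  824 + 2242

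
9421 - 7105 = 2316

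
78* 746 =58188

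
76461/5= 76461/5 = 15292.20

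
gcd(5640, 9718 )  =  2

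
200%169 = 31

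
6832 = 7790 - 958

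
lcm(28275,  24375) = 706875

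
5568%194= 136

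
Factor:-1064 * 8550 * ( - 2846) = 25890631200 = 2^5 * 3^2*5^2*7^1 * 19^2*1423^1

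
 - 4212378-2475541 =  - 6687919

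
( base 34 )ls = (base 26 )12e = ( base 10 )742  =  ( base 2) 1011100110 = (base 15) 347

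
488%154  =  26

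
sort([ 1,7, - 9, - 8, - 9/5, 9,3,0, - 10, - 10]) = [ - 10, - 10, - 9, - 8, - 9/5 , 0,1 , 3, 7,  9]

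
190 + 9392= 9582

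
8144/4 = 2036 = 2036.00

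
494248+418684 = 912932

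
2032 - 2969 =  - 937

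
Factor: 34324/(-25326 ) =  - 17162/12663= -  2^1 * 3^(-3 )*7^( - 1)*67^ ( - 1) *8581^1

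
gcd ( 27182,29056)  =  2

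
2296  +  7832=10128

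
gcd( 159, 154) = 1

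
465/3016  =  465/3016 =0.15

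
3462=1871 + 1591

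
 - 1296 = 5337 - 6633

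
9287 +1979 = 11266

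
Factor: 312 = 2^3*3^1*13^1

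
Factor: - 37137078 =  - 2^1*3^2*11^2*17^2 * 59^1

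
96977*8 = 775816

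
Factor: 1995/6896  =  2^ ( - 4 )*3^1* 5^1*7^1*19^1 * 431^(-1 )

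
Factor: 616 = 2^3*7^1*  11^1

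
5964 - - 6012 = 11976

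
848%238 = 134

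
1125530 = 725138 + 400392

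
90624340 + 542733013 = 633357353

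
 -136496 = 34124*( - 4)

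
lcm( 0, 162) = 0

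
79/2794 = 79/2794 = 0.03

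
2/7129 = 2/7129 = 0.00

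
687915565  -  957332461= - 269416896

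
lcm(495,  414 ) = 22770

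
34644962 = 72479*478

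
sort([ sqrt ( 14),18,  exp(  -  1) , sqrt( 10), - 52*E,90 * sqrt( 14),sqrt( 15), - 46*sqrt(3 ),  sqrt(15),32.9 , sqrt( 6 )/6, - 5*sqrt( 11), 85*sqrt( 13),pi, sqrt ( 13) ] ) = [  -  52*E, - 46*sqrt( 3 ), - 5*sqrt( 11), exp( - 1),sqrt( 6 ) /6, pi,sqrt( 10 ),sqrt( 13 ), sqrt( 14 ),  sqrt( 15) , sqrt( 15),18, 32.9,85*sqrt( 13 ), 90*sqrt (14 ) ]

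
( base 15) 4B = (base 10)71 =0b1000111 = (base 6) 155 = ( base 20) 3B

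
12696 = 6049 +6647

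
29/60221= 29/60221 = 0.00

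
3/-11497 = -1 +11494/11497  =  - 0.00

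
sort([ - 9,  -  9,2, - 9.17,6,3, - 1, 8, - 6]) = [ - 9.17, - 9 , - 9, - 6, - 1, 2,3,6, 8] 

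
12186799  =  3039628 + 9147171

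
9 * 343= 3087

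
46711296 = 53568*872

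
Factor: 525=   3^1 * 5^2*7^1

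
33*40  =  1320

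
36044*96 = 3460224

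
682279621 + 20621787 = 702901408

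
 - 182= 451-633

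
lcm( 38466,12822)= 38466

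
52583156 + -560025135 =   -  507441979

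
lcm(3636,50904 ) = 50904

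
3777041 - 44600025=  - 40822984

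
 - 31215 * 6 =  - 187290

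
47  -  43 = 4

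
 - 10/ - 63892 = 5/31946 = 0.00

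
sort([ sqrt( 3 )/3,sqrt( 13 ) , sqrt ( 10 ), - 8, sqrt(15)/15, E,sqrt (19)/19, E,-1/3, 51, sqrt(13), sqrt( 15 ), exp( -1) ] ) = [ - 8, - 1/3,sqrt (19)/19,sqrt( 15)/15,exp( - 1) , sqrt( 3 )/3,E,E,sqrt(10 ), sqrt (13), sqrt( 13), sqrt( 15 ), 51 ] 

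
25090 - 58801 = -33711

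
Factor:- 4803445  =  -5^1*61^1*15749^1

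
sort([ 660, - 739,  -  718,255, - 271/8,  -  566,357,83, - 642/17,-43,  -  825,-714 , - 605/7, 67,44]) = [ - 825, - 739, - 718,  -  714, - 566, -605/7,-43 , - 642/17, - 271/8, 44,67,83, 255,357,660 ] 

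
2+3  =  5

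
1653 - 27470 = -25817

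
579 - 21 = 558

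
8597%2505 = 1082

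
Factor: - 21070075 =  - 5^2*13^2*4987^1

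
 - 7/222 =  - 7/222 = - 0.03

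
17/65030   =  17/65030 = 0.00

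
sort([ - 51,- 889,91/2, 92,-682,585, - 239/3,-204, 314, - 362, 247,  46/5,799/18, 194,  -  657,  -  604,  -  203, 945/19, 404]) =[-889, - 682, - 657, - 604,-362,-204, - 203,  -  239/3,  -  51, 46/5, 799/18, 91/2, 945/19 , 92,194,247,314, 404, 585]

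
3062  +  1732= 4794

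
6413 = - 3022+9435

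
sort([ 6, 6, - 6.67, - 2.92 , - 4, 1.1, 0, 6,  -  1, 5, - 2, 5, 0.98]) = [ - 6.67, - 4, - 2.92, - 2, - 1,0, 0.98, 1.1, 5,5,6 , 6,6]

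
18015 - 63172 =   -  45157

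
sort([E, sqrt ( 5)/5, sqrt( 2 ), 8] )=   [ sqrt(5 )/5, sqrt(2),E,8] 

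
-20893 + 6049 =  - 14844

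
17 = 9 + 8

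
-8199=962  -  9161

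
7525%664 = 221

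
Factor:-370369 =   -  23^1*16103^1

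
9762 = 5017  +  4745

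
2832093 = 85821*33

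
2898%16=2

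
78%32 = 14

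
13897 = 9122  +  4775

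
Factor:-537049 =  - 53^1* 10133^1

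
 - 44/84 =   -  1+10/21 =-0.52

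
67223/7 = 67223/7 = 9603.29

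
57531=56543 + 988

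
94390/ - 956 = - 99 + 127/478 = - 98.73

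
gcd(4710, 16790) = 10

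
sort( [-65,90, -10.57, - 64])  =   [ - 65,  -  64, - 10.57,90]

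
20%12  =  8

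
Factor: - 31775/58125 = - 3^( - 1)*5^(  -  2 )*41^1 = - 41/75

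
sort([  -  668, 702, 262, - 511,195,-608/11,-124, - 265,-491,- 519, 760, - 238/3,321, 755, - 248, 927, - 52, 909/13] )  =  [ - 668, - 519,- 511 , - 491,  -  265,-248, - 124, - 238/3, - 608/11, - 52,  909/13, 195, 262,321, 702, 755, 760,  927]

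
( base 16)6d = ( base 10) 109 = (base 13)85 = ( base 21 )54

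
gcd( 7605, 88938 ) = 9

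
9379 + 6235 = 15614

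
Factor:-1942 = -2^1 * 971^1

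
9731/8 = 1216 + 3/8 = 1216.38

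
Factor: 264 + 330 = 2^1*3^3*11^1 = 594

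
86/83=1  +  3/83  =  1.04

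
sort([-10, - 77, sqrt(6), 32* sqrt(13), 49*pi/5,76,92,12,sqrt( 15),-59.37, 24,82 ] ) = [ - 77,-59.37, - 10,sqrt(6 ),  sqrt(15), 12,24, 49 * pi/5,76,82,92, 32 * sqrt( 13 )]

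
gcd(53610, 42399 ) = 3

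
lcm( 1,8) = 8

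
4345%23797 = 4345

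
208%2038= 208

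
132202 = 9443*14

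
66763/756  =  66763/756 = 88.31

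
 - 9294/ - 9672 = 1549/1612= 0.96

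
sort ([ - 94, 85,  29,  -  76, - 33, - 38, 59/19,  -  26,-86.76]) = [-94,-86.76, - 76, - 38,-33  ,-26,59/19, 29,85] 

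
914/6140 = 457/3070 = 0.15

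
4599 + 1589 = 6188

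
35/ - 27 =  - 2 + 19/27 = -  1.30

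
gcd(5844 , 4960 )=4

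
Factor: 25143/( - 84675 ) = - 8381/28225   =  - 5^( - 2)*17^2*29^1*1129^( - 1 ) 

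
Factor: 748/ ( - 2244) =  - 1/3 = - 3^( - 1)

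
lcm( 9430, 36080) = 829840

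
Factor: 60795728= 2^4*7^1*181^1 * 2999^1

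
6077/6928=6077/6928 = 0.88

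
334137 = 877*381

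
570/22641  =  190/7547 =0.03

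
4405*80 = 352400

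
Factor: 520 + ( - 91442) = - 2^1 * 13^2 * 269^1 = - 90922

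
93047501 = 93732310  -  684809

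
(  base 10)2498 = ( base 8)4702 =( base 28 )356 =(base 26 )3I2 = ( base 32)2E2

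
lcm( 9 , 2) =18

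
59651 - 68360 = -8709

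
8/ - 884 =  - 2/221 = - 0.01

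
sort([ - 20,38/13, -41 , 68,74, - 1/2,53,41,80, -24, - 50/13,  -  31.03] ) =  [ - 41,-31.03, - 24, - 20,-50/13 , - 1/2, 38/13, 41,53,  68,74,80]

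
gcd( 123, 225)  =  3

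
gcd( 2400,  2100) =300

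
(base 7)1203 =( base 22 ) K4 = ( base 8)674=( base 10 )444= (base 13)282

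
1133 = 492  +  641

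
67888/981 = 69 + 199/981 = 69.20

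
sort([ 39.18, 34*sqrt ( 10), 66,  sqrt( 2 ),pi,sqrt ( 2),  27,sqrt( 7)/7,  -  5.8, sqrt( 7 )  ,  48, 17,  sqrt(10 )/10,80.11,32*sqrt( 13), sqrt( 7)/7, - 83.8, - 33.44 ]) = [ - 83.8,-33.44,  -  5.8,sqrt( 10) /10,sqrt( 7)/7, sqrt (7)/7,sqrt(2),sqrt( 2),sqrt(7),pi,  17,27, 39.18,48,66,80.11 , 34 * sqrt( 10) , 32*sqrt( 13) ]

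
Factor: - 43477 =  - 7^1*6211^1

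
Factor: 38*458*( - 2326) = -40481704 = - 2^3*19^1*229^1*1163^1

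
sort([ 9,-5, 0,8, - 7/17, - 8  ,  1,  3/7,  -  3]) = [-8, - 5, -3, - 7/17,  0,3/7, 1,8 , 9]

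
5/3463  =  5/3463 = 0.00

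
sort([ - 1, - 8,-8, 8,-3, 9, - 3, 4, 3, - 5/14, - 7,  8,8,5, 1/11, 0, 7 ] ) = [ - 8, - 8, - 7, - 3 , - 3, - 1, - 5/14, 0,  1/11, 3, 4,5, 7,8,8, 8, 9 ]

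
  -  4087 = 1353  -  5440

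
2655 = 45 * 59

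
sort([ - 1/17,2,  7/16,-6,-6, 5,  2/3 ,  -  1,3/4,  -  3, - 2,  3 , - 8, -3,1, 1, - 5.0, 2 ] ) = [-8, - 6, - 6, - 5.0, - 3, - 3, - 2, - 1, - 1/17 , 7/16,2/3,3/4,1,  1,2,2,3,5 ] 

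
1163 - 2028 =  - 865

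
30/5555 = 6/1111 = 0.01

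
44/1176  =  11/294 = 0.04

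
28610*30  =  858300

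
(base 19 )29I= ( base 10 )911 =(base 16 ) 38F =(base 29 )12c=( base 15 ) 40b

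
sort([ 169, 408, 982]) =[ 169, 408, 982 ]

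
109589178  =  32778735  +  76810443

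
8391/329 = 25 + 166/329 = 25.50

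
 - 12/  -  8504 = 3/2126 = 0.00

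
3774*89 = 335886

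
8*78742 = 629936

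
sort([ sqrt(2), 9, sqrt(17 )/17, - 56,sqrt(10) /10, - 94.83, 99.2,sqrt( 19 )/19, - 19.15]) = [ - 94.83, - 56  , - 19.15,sqrt( 19)/19, sqrt(17)/17,sqrt(10)/10, sqrt(2),  9,99.2]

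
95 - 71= 24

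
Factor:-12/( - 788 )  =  3^1 *197^ ( - 1)= 3/197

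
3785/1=3785 = 3785.00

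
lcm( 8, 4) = 8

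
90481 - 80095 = 10386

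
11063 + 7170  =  18233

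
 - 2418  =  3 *( - 806 )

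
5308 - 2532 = 2776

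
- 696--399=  - 297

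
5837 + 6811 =12648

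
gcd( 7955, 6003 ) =1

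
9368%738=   512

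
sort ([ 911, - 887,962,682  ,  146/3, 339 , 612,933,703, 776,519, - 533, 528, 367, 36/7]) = [ - 887,- 533,36/7,146/3, 339,367,519 , 528,612, 682 , 703,776,911,933, 962 ] 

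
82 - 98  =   - 16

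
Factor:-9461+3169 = -6292 = - 2^2*11^2*13^1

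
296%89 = 29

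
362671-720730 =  - 358059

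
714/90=7+14/15 = 7.93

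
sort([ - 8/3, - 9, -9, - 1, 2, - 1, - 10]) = [ - 10,- 9,  -  9, -8/3,  -  1,-1, 2 ]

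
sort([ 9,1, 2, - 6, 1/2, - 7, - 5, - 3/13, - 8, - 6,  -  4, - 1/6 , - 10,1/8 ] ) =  [ - 10, - 8, - 7, - 6,- 6, - 5, - 4, - 3/13,  -  1/6, 1/8,1/2,1, 2 , 9 ] 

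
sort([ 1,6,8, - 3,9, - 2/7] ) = [ - 3, - 2/7, 1,  6,8,9]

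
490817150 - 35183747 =455633403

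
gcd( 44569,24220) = 7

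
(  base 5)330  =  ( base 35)2k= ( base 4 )1122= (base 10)90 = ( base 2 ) 1011010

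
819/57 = 14 + 7/19 = 14.37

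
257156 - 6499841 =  - 6242685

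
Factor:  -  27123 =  - 3^1*9041^1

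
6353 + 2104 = 8457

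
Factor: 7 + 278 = 3^1 * 5^1*19^1 = 285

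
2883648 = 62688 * 46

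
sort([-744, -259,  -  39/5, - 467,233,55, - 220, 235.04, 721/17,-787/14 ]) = [  -  744, - 467, - 259, - 220, - 787/14,- 39/5,721/17,55 , 233,  235.04]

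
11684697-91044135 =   -  79359438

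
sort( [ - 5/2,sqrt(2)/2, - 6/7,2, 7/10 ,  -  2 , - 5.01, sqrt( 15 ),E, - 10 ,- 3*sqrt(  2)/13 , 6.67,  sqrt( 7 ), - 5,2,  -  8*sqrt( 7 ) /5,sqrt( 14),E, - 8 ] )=[ - 10,-8, - 5.01,-5, - 8*sqrt(7)/5,-5/2, - 2, - 6/7, -3*sqrt(2)/13, 7/10, sqrt(2)/2 , 2,2 , sqrt( 7 ),E,E,sqrt(14 ), sqrt(15),6.67 ]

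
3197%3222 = 3197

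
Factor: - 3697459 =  - 257^1*14387^1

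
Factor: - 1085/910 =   -  2^ ( - 1)*13^( - 1 )*31^1 = -  31/26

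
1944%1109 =835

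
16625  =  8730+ 7895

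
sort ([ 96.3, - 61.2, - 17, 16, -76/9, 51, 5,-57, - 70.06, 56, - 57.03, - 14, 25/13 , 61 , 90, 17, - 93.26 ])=[ - 93.26, - 70.06 ,-61.2, - 57.03 , - 57, - 17,-14, - 76/9,  25/13 , 5 , 16, 17,51, 56,61 , 90,96.3 ]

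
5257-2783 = 2474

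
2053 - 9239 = -7186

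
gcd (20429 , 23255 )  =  1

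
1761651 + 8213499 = 9975150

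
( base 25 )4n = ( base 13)96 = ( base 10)123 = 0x7B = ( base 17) 74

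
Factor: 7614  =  2^1 *3^4*47^1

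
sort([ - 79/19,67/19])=[ - 79/19,67/19]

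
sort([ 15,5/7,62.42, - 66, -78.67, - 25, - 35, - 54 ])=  [  -  78.67, - 66 ,-54, - 35,-25, 5/7,15,62.42]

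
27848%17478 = 10370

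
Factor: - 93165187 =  - 93165187^1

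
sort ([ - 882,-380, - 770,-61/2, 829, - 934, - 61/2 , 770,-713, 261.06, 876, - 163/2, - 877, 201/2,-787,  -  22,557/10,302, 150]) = [ - 934, - 882 , - 877, - 787, - 770,-713,- 380, - 163/2,- 61/2, - 61/2, - 22, 557/10 , 201/2, 150, 261.06,302, 770,829,876]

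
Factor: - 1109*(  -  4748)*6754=2^3*11^1*307^1*1109^1 *1187^1 = 35563403128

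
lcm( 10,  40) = 40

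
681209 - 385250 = 295959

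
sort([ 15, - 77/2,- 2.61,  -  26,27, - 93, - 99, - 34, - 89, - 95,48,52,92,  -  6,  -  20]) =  [  -  99, - 95, - 93,  -  89,  -  77/2,  -  34,- 26,-20,  -  6, - 2.61,15, 27, 48, 52,92 ] 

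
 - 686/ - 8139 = 686/8139=0.08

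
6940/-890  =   - 694/89 =- 7.80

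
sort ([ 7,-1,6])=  [ - 1,6, 7]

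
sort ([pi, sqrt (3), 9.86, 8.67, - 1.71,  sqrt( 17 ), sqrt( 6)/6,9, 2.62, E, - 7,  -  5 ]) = [ - 7,  -  5, - 1.71, sqrt( 6)/6 , sqrt( 3 ), 2.62, E, pi,  sqrt( 17), 8.67, 9,9.86 ]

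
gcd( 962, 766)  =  2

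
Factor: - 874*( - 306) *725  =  2^2*3^2 * 5^2*17^1*19^1*23^1 * 29^1 = 193896900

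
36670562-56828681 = - 20158119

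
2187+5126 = 7313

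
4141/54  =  76 + 37/54 = 76.69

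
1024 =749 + 275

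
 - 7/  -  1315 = 7/1315  =  0.01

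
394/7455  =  394/7455 = 0.05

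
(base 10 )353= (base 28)ch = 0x161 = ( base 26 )DF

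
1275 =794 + 481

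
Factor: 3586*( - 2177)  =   - 2^1* 7^1*11^1*163^1*311^1 = - 7806722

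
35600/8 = 4450 = 4450.00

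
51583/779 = 66 + 169/779 = 66.22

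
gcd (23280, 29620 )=20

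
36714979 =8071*4549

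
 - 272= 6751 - 7023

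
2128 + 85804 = 87932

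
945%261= 162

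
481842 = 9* 53538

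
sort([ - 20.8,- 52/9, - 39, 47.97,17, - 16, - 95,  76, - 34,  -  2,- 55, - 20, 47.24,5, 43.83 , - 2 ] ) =[-95, - 55, - 39,-34,-20.8, - 20,  -  16, - 52/9 , - 2,- 2, 5, 17,43.83, 47.24, 47.97, 76 ]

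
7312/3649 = 2 + 14/3649 =2.00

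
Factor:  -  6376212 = -2^2 * 3^3 * 43^1*1373^1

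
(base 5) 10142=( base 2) 1010100000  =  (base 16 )2A0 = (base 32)l0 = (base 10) 672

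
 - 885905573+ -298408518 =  - 1184314091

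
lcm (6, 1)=6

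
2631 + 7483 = 10114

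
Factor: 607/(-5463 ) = -1/9 = -3^( - 2 ) 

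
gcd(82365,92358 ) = 3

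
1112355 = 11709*95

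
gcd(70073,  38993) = 1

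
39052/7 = 39052/7=5578.86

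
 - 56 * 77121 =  - 4318776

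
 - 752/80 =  - 47/5 = - 9.40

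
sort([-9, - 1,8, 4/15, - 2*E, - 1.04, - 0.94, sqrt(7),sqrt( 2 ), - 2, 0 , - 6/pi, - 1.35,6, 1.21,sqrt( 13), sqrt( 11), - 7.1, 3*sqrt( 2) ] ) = [ - 9, - 7.1,- 2*E,  -  2, - 6/pi,  -  1.35, - 1.04,  -  1, - 0.94,0,  4/15, 1.21 , sqrt( 2), sqrt(7 ),  sqrt(11),sqrt( 13 ), 3*sqrt( 2), 6,8 ]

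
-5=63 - 68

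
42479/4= 42479/4 = 10619.75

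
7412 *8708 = 64543696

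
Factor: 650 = 2^1*5^2*13^1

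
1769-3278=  - 1509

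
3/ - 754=  -  1  +  751/754 = -0.00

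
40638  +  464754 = 505392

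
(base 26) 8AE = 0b1011000110010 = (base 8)13062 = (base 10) 5682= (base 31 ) 5S9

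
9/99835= 9/99835=0.00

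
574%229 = 116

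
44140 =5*8828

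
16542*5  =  82710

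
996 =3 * 332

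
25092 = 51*492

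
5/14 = 5/14= 0.36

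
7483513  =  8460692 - 977179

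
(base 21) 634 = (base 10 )2713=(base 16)A99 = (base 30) 30D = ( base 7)10624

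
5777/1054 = 5+507/1054 = 5.48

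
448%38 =30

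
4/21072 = 1/5268= 0.00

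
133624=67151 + 66473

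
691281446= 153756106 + 537525340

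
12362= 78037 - 65675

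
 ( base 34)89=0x119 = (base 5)2111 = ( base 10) 281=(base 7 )551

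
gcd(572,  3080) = 44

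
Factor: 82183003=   7^1*11740429^1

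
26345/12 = 2195+5/12 = 2195.42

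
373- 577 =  - 204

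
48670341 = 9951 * 4891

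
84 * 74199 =6232716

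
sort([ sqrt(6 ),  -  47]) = [-47, sqrt(6 )]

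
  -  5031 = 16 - 5047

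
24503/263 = 24503/263 = 93.17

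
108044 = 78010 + 30034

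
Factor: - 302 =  - 2^1*151^1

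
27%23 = 4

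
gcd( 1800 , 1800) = 1800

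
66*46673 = 3080418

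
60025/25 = 2401 = 2401.00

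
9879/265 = 37 + 74/265 = 37.28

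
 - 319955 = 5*(- 63991)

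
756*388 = 293328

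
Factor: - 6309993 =-3^1*67^1 * 31393^1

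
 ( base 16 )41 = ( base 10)65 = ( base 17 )3E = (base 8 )101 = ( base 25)2F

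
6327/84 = 75 + 9/28 = 75.32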